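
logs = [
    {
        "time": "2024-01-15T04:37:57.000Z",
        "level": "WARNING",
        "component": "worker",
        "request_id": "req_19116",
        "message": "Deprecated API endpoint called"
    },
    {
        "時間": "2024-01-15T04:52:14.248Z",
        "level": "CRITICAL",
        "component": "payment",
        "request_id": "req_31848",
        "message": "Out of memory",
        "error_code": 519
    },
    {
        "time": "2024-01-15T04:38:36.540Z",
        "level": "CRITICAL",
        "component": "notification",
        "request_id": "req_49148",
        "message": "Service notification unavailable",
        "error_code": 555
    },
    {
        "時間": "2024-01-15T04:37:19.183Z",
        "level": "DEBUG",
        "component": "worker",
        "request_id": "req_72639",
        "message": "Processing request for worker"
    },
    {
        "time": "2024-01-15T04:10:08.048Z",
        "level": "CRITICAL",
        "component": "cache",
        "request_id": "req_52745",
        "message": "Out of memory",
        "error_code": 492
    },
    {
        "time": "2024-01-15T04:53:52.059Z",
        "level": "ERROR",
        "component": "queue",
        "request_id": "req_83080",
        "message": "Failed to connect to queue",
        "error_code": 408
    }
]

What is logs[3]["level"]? "DEBUG"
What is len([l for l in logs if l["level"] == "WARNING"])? 1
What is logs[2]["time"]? "2024-01-15T04:38:36.540Z"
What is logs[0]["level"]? "WARNING"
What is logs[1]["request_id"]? "req_31848"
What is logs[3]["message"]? "Processing request for worker"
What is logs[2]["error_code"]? 555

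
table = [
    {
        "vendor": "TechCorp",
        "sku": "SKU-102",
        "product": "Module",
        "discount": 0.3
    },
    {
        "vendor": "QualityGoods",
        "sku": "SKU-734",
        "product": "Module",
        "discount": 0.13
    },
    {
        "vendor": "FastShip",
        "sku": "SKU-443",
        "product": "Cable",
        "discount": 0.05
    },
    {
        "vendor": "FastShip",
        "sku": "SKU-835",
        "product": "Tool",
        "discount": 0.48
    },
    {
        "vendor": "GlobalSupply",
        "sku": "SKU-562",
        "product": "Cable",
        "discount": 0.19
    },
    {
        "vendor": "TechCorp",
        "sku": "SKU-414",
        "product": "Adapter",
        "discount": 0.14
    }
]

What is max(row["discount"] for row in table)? 0.48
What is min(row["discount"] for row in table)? 0.05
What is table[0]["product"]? "Module"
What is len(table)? 6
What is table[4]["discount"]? 0.19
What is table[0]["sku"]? "SKU-102"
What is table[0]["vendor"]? "TechCorp"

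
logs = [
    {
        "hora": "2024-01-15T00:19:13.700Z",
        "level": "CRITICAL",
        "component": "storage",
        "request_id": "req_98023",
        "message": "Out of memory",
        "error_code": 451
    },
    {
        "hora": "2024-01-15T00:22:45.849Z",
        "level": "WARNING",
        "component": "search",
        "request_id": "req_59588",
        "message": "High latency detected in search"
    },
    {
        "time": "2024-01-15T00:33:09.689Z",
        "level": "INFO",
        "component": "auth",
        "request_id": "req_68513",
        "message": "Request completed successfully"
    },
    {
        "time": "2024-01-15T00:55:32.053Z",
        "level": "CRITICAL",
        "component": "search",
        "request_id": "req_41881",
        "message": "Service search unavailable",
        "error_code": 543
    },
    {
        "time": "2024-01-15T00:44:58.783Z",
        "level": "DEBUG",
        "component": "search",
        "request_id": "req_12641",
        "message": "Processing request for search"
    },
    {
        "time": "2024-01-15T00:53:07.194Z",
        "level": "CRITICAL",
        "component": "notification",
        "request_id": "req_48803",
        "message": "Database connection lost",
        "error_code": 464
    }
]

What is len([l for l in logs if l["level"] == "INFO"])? 1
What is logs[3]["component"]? "search"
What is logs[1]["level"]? "WARNING"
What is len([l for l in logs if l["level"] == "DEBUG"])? 1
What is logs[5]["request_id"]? "req_48803"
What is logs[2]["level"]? "INFO"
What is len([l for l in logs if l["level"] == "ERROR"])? 0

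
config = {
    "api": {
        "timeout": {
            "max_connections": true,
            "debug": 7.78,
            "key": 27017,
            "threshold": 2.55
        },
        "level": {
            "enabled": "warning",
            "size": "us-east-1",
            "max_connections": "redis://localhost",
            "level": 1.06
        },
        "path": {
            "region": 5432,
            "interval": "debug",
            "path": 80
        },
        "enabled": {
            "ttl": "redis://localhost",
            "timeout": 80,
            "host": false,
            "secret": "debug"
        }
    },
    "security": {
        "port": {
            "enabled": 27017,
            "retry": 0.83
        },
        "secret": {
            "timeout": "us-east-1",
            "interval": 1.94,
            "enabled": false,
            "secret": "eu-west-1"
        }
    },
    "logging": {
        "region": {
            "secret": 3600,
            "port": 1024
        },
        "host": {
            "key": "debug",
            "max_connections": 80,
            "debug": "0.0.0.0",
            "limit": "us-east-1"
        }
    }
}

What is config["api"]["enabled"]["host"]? False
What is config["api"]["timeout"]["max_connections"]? True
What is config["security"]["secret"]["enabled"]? False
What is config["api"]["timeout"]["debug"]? 7.78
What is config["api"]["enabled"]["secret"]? "debug"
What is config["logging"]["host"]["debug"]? "0.0.0.0"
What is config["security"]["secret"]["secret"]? "eu-west-1"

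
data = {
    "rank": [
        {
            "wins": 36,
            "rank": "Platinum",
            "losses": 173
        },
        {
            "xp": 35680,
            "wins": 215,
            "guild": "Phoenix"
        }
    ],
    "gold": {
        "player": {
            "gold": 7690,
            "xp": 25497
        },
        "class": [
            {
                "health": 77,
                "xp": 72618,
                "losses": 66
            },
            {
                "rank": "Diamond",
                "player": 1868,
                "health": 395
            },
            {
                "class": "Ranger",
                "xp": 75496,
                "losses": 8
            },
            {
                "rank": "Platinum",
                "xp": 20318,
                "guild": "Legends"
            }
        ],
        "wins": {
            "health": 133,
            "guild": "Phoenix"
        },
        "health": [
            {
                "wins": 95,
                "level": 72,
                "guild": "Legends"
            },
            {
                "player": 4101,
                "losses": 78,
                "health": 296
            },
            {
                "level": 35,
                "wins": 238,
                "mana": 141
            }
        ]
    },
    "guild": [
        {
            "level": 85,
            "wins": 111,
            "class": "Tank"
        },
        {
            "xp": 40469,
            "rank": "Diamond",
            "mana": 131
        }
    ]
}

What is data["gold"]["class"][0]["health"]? 77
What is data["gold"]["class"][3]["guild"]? "Legends"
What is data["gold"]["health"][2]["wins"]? 238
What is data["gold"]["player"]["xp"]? 25497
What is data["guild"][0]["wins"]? 111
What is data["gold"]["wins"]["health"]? 133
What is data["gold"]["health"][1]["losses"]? 78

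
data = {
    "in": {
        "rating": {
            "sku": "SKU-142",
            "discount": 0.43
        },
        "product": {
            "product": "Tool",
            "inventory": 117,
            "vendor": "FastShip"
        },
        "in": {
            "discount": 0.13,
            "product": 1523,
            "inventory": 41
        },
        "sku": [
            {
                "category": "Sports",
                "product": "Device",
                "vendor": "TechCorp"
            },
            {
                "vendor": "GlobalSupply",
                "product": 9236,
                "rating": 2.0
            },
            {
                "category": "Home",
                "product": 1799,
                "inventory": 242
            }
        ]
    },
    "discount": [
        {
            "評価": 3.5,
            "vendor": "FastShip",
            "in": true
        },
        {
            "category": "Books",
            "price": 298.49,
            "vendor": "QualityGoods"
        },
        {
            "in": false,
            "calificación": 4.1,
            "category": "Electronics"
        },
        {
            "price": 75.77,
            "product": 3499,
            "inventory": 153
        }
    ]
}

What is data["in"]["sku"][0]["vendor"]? "TechCorp"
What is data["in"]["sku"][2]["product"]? 1799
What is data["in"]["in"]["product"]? 1523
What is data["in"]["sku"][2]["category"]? "Home"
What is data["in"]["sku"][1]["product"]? 9236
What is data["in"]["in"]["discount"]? 0.13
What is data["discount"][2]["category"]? "Electronics"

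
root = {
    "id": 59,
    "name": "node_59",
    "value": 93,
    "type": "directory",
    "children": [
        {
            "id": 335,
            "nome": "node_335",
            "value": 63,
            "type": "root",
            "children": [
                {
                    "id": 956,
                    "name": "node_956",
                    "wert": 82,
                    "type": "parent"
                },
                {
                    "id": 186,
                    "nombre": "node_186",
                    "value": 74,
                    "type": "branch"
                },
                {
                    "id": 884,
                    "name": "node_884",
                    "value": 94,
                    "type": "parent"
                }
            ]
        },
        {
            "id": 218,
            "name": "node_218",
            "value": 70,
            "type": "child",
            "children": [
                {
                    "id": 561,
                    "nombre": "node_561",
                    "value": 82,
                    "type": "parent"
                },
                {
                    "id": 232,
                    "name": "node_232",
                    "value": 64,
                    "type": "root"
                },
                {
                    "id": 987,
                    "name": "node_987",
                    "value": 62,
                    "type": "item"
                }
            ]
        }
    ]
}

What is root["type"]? "directory"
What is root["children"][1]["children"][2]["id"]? 987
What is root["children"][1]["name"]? "node_218"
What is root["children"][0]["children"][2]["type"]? "parent"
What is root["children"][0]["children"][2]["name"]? "node_884"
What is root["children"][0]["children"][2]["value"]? 94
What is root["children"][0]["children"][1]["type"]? "branch"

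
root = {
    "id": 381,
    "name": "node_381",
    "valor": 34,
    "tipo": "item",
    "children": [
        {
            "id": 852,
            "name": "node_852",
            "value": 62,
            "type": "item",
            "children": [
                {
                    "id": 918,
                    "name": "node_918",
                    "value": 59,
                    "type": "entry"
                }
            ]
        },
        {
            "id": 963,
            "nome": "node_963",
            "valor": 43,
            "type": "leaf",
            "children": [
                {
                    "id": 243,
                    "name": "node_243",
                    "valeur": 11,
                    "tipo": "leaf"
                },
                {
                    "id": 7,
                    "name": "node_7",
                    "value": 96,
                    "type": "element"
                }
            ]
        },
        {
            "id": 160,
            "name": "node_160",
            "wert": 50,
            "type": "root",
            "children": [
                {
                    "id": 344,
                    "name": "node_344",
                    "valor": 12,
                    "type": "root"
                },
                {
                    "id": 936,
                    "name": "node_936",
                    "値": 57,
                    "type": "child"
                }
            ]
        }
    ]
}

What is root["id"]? 381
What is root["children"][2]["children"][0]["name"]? "node_344"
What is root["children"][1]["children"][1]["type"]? "element"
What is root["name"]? "node_381"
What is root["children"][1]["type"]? "leaf"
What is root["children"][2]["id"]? 160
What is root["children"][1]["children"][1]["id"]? 7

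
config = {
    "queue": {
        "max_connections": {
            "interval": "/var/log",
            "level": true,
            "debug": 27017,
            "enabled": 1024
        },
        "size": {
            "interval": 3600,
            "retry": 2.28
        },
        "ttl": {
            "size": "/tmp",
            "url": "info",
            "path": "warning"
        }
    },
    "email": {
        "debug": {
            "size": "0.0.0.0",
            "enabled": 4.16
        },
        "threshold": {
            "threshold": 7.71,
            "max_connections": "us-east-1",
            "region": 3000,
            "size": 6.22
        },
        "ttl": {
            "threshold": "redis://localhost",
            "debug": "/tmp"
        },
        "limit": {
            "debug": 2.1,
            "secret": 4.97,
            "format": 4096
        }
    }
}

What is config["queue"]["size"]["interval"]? 3600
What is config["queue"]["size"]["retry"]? 2.28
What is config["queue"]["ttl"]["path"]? "warning"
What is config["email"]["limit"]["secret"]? 4.97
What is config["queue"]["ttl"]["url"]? "info"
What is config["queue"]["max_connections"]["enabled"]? 1024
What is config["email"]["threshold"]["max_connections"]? "us-east-1"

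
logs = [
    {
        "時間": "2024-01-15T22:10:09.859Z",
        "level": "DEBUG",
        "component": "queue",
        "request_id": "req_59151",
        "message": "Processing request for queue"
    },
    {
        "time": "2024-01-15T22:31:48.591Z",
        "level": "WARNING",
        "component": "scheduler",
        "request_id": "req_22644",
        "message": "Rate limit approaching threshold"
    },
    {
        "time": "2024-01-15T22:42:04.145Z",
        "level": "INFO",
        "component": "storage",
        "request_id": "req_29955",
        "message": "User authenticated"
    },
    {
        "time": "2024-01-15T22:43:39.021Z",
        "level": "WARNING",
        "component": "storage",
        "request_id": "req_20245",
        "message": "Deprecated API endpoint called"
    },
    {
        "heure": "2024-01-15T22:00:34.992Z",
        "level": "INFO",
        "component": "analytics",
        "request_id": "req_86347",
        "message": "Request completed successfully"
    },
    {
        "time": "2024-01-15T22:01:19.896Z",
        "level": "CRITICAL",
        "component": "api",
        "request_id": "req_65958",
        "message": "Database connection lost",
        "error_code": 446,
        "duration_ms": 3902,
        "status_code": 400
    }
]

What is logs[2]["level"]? "INFO"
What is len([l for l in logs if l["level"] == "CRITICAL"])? 1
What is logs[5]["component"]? "api"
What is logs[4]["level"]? "INFO"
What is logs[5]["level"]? "CRITICAL"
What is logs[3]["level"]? "WARNING"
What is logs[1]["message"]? "Rate limit approaching threshold"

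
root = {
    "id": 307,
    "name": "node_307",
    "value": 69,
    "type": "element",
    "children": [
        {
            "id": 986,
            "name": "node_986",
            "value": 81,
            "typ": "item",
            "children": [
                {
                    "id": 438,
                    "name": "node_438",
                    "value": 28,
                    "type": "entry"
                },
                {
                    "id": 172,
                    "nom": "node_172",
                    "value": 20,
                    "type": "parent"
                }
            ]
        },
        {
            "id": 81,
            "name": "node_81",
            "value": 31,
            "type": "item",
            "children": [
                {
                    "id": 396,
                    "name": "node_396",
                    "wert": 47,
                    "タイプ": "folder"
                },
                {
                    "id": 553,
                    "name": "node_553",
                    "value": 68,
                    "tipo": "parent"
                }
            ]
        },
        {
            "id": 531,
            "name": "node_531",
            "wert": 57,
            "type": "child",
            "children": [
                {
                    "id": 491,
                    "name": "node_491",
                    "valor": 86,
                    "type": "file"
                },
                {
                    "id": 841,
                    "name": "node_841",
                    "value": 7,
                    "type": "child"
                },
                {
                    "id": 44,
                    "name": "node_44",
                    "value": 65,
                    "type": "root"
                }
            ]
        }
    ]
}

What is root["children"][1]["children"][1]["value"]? 68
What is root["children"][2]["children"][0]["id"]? 491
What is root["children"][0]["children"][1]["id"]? 172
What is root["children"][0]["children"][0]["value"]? 28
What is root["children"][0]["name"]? "node_986"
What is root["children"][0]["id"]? 986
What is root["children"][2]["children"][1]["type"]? "child"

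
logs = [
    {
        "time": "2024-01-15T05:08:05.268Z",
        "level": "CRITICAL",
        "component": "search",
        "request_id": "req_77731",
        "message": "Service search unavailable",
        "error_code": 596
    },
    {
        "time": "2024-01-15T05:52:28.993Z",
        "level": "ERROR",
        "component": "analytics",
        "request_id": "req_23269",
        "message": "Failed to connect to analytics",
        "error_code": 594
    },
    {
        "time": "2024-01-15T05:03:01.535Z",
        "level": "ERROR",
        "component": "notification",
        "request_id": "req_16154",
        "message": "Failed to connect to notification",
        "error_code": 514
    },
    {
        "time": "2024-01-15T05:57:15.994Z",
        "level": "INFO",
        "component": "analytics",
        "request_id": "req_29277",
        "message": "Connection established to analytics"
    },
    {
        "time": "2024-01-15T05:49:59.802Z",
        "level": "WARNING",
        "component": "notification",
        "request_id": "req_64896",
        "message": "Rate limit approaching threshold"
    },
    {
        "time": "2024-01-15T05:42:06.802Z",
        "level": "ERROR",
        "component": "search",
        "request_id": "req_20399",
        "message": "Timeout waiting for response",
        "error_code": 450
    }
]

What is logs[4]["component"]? "notification"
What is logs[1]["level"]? "ERROR"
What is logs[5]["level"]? "ERROR"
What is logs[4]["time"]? "2024-01-15T05:49:59.802Z"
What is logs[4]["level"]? "WARNING"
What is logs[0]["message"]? "Service search unavailable"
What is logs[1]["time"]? "2024-01-15T05:52:28.993Z"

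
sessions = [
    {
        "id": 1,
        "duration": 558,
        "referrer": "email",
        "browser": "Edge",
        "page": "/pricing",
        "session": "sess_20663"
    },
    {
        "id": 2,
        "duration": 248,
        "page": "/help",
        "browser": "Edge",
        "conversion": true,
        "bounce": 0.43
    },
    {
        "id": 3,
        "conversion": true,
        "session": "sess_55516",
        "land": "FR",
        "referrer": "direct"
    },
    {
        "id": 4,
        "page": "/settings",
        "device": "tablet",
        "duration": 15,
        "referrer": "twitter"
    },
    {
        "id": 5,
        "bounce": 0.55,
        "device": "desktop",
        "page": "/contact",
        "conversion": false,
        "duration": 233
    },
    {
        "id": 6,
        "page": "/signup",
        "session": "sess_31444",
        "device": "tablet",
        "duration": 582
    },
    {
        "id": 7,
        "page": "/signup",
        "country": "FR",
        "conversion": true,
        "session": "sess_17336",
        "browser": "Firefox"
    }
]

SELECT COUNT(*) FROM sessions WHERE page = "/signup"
2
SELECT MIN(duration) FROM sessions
15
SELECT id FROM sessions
[1, 2, 3, 4, 5, 6, 7]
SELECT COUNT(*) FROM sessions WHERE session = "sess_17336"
1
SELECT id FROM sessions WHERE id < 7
[1, 2, 3, 4, 5, 6]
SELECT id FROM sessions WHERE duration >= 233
[1, 2, 5, 6]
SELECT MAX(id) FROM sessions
7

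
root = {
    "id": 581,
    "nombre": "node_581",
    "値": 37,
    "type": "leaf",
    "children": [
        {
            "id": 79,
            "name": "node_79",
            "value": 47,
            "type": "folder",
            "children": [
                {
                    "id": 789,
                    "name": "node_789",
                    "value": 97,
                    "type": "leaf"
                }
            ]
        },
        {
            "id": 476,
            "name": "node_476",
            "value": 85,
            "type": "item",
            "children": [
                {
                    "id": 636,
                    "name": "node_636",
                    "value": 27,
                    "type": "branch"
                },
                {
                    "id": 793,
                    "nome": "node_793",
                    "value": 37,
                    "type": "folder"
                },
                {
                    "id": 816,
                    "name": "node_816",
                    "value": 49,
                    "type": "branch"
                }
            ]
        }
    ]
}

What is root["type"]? "leaf"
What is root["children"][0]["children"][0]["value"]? 97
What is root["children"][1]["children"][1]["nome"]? "node_793"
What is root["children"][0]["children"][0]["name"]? "node_789"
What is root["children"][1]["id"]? 476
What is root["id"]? 581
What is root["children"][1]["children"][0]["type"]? "branch"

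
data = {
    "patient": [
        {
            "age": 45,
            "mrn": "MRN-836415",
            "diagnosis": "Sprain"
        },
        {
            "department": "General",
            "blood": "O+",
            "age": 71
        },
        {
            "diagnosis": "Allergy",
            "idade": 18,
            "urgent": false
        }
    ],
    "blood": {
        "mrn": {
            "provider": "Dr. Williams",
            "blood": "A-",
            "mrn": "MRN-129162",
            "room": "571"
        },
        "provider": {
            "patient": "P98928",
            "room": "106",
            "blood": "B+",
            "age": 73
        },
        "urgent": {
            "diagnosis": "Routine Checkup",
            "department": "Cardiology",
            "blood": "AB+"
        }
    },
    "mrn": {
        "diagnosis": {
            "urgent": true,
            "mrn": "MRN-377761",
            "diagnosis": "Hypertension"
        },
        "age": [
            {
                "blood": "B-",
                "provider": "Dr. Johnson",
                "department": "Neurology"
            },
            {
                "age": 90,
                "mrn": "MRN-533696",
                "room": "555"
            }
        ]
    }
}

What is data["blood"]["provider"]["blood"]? "B+"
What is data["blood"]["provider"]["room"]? "106"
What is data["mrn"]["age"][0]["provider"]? "Dr. Johnson"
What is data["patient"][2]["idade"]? 18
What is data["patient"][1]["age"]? 71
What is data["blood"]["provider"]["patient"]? "P98928"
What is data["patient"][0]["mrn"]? "MRN-836415"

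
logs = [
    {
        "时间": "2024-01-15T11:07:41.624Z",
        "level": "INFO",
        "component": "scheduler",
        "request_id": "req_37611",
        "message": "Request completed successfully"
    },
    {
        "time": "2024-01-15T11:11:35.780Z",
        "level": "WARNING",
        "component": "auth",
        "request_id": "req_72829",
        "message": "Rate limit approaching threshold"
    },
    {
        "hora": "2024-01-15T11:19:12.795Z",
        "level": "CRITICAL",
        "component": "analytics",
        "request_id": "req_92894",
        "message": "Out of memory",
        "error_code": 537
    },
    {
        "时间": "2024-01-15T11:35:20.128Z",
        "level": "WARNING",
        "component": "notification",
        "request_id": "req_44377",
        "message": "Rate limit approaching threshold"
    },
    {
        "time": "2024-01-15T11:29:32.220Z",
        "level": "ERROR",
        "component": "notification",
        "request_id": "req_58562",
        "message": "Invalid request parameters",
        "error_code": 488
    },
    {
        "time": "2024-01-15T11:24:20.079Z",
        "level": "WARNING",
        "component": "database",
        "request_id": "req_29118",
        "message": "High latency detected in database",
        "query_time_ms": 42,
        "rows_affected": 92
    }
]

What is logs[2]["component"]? "analytics"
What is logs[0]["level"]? "INFO"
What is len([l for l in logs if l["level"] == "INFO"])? 1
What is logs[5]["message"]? "High latency detected in database"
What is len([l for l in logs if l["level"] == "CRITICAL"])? 1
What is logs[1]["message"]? "Rate limit approaching threshold"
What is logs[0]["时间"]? "2024-01-15T11:07:41.624Z"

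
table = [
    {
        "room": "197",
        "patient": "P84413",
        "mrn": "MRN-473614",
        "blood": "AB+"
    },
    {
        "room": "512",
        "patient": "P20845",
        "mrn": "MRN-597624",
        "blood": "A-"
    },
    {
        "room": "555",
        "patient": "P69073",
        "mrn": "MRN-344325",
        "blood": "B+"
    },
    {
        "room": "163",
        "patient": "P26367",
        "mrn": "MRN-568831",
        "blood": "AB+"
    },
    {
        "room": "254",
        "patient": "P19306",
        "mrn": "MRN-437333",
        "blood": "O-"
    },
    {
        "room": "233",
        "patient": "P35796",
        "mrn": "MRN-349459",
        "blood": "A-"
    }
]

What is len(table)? 6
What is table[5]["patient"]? "P35796"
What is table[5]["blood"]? "A-"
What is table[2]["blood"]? "B+"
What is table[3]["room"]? "163"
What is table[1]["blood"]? "A-"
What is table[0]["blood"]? "AB+"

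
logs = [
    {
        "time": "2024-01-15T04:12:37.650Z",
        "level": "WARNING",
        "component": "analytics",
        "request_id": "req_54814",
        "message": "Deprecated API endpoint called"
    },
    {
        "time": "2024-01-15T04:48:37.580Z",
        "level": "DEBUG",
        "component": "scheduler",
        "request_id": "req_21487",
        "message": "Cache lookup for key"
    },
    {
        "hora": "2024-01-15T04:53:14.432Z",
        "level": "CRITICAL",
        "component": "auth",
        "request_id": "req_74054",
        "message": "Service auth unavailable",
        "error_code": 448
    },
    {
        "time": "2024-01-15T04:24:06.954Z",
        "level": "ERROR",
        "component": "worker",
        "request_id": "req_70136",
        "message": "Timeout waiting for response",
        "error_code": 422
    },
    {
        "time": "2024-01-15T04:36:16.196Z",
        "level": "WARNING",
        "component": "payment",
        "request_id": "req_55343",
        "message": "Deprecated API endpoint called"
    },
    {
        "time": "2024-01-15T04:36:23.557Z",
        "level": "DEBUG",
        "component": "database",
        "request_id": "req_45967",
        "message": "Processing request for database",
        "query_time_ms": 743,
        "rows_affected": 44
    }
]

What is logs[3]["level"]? "ERROR"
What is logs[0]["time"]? "2024-01-15T04:12:37.650Z"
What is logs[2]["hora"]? "2024-01-15T04:53:14.432Z"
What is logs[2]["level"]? "CRITICAL"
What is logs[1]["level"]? "DEBUG"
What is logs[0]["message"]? "Deprecated API endpoint called"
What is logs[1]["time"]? "2024-01-15T04:48:37.580Z"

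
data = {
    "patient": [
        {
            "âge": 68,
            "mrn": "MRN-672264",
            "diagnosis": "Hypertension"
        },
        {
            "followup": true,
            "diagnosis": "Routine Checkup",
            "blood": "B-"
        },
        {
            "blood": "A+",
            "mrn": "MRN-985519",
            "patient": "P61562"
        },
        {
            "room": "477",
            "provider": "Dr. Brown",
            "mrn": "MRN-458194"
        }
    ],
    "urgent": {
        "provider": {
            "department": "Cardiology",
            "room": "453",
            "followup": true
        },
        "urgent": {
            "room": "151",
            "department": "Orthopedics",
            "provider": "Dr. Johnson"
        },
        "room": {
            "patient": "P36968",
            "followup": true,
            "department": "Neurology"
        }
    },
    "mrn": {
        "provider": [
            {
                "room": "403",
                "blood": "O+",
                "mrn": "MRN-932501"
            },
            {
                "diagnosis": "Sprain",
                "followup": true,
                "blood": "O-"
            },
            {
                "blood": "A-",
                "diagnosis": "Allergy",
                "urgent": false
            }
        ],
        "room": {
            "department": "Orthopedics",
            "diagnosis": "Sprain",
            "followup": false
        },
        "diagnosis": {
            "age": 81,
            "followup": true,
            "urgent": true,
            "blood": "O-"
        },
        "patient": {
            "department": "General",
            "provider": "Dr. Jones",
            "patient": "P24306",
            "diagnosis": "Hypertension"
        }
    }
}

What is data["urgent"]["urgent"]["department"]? "Orthopedics"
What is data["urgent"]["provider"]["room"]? "453"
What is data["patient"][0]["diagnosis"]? "Hypertension"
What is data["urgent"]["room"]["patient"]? "P36968"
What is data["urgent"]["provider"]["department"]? "Cardiology"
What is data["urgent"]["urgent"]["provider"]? "Dr. Johnson"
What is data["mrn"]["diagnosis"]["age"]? 81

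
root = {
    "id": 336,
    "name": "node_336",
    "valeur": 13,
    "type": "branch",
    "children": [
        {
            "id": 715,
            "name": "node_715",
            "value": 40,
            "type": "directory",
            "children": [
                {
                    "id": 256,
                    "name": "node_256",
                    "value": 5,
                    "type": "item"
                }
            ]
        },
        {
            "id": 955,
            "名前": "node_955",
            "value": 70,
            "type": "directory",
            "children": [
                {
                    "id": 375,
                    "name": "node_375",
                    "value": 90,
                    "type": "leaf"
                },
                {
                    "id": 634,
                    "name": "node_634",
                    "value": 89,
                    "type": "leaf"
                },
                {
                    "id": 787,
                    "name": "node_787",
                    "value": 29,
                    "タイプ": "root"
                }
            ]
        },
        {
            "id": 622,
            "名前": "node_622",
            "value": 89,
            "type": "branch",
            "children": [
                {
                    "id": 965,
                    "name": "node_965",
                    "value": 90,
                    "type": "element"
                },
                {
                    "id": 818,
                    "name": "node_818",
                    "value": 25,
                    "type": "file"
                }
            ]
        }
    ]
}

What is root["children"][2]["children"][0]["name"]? "node_965"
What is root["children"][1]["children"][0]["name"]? "node_375"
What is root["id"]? 336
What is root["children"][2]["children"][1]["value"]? 25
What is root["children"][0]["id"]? 715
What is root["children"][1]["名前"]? "node_955"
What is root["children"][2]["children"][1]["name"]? "node_818"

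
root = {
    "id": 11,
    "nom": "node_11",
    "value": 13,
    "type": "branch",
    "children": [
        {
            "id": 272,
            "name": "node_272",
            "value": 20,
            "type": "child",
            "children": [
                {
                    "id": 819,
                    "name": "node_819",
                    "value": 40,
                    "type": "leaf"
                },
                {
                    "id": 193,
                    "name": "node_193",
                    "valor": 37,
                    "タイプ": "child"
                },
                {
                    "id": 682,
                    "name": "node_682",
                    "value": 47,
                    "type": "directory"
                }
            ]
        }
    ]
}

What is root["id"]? 11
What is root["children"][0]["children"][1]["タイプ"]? "child"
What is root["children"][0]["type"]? "child"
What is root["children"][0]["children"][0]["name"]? "node_819"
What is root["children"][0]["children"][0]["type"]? "leaf"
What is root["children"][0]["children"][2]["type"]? "directory"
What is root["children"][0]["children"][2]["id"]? 682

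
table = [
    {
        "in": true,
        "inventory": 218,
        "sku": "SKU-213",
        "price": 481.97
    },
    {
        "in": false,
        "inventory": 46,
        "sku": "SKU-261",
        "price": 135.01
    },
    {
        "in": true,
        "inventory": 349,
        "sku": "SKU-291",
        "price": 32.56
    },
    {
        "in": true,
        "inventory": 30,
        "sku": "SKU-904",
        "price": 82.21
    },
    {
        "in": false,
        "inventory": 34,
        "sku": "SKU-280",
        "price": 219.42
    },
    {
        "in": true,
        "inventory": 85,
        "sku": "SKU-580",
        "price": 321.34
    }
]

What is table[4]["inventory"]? 34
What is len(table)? 6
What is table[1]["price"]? 135.01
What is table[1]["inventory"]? 46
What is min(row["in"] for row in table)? False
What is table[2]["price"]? 32.56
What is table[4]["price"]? 219.42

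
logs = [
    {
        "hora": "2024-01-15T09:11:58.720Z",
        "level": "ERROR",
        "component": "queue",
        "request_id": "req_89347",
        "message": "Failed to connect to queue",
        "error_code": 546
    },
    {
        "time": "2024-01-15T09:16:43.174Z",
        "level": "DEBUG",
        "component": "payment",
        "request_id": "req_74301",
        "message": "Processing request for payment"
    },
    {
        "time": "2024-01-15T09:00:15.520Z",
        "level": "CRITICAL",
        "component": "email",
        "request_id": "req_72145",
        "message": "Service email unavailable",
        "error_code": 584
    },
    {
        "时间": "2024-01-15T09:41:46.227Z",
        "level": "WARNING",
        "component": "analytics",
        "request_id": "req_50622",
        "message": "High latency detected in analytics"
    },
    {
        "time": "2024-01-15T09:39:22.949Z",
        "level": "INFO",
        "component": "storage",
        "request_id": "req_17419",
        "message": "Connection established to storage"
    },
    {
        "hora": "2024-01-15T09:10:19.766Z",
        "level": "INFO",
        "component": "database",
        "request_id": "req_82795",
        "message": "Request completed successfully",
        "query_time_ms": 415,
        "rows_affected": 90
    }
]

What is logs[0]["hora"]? "2024-01-15T09:11:58.720Z"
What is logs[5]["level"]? "INFO"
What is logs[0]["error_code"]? 546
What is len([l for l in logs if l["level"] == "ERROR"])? 1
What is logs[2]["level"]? "CRITICAL"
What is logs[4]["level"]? "INFO"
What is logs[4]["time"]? "2024-01-15T09:39:22.949Z"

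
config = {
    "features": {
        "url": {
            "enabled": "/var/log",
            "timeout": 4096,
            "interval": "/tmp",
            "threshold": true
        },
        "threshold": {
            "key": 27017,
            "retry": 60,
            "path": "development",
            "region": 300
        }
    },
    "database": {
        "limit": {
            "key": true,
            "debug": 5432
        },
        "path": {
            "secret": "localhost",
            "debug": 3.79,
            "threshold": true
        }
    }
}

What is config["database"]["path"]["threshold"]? True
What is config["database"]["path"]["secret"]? "localhost"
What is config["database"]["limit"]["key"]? True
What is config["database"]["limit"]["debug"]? 5432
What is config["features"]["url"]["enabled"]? "/var/log"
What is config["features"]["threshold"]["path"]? "development"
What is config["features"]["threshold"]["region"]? 300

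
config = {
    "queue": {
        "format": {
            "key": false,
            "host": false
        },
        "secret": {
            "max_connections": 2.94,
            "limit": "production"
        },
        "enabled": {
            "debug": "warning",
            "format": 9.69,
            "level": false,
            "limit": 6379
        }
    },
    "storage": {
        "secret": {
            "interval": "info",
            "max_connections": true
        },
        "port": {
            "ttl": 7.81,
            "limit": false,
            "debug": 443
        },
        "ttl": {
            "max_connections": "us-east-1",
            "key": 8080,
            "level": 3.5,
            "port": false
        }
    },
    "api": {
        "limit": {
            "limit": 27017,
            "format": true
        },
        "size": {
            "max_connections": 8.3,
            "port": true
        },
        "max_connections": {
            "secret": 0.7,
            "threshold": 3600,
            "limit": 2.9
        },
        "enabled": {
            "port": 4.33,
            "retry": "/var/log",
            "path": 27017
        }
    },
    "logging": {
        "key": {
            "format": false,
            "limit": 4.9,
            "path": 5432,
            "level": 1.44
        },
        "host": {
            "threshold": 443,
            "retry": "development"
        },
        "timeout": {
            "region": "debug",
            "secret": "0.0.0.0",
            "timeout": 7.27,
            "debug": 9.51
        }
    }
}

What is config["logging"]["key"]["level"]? 1.44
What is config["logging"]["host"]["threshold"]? 443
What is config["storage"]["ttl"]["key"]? 8080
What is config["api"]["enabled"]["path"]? 27017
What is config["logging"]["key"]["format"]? False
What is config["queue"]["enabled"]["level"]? False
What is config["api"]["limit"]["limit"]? 27017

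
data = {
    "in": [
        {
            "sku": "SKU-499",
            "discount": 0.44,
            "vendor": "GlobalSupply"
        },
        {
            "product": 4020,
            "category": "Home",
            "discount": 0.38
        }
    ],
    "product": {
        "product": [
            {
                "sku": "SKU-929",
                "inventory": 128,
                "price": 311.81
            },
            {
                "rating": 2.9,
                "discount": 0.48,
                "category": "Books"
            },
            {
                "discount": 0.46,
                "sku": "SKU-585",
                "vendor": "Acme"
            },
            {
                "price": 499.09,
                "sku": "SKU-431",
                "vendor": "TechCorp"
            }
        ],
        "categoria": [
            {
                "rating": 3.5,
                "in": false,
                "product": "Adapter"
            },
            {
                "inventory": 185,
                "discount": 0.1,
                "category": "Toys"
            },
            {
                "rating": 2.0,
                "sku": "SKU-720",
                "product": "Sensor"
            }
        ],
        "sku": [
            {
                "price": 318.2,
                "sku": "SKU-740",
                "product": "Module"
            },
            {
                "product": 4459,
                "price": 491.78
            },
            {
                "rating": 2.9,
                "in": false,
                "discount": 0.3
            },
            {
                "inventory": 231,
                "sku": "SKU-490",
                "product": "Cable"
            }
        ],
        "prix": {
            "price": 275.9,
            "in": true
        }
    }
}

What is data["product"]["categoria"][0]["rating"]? 3.5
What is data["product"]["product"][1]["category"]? "Books"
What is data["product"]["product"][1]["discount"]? 0.48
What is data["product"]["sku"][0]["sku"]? "SKU-740"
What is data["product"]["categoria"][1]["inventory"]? 185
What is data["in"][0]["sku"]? "SKU-499"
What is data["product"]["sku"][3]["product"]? "Cable"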